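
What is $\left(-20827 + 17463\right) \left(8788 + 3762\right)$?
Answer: $-42218200$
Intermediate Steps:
$\left(-20827 + 17463\right) \left(8788 + 3762\right) = \left(-3364\right) 12550 = -42218200$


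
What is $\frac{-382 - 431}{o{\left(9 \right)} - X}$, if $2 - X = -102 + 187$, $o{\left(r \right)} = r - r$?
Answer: $- \frac{813}{83} \approx -9.7952$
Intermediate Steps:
$o{\left(r \right)} = 0$
$X = -83$ ($X = 2 - \left(-102 + 187\right) = 2 - 85 = -83$)
$\frac{-382 - 431}{o{\left(9 \right)} - X} = \frac{-382 - 431}{0 - -83} = - \frac{813}{0 + 83} = - \frac{813}{83}$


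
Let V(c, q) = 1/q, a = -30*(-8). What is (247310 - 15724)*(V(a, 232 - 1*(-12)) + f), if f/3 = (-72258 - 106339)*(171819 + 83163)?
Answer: -3859909033302565111/122 ≈ -3.1639e+16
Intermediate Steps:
a = 240
f = -136617060762 (f = 3*((-72258 - 106339)*(171819 + 83163)) = 3*(-178597*254982) = 3*(-45539020254) = -136617060762)
(247310 - 15724)*(V(a, 232 - 1*(-12)) + f) = (247310 - 15724)*(1/(232 - 1*(-12)) - 136617060762) = 231586*(1/(232 + 12) - 136617060762) = 231586*(1/244 - 136617060762) = 231586*(-33334562825927/244) = -3859909033302565111/122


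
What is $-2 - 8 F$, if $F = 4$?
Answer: $-34$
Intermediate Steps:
$-2 - 8 F = -2 - 32 = -34$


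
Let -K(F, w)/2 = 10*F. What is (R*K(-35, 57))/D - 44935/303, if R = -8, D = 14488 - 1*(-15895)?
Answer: -1366956905/9206049 ≈ -148.48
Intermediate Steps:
K(F, w) = -20*F
D = 30383 (D = 14488 + 15895 = 30383)
(R*K(-35, 57))/D - 44935/303 = -(-160)*(-35)/30383 - 44935/303 = -8*700*(1/30383) - 44935*1/303 = -5600*1/30383 - 44935/303 = -5600/30383 - 44935/303 = -1366956905/9206049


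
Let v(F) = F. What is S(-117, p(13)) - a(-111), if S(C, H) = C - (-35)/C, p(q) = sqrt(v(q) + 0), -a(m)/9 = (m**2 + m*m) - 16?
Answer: 25917454/117 ≈ 2.2152e+5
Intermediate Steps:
a(m) = 144 - 18*m**2 (a(m) = -9*((m**2 + m*m) - 16) = -9*((m**2 + m**2) - 16) = -9*(2*m**2 - 16) = -9*(-16 + 2*m**2) = 144 - 18*m**2)
p(q) = sqrt(q) (p(q) = sqrt(q + 0) = sqrt(q))
S(C, H) = C + 35/C
S(-117, p(13)) - a(-111) = (-117 + 35/(-117)) - (144 - 18*(-111)**2) = (-117 + 35*(-1/117)) - (144 - 18*12321) = (-117 - 35/117) - (144 - 221778) = -13724/117 - 1*(-221634) = -13724/117 + 221634 = 25917454/117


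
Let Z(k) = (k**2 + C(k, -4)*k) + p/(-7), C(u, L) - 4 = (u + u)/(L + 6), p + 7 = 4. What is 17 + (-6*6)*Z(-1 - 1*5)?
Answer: -12085/7 ≈ -1726.4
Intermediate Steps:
p = -3 (p = -7 + 4 = -3)
C(u, L) = 4 + 2*u/(6 + L) (C(u, L) = 4 + (u + u)/(L + 6) = 4 + (2*u)/(6 + L) = 4 + 2*u/(6 + L))
Z(k) = 3/7 + k**2 + k*(4 + k) (Z(k) = (k**2 + (2*(12 + k + 2*(-4))/(6 - 4))*k) - 3/(-7) = (k**2 + (2*(12 + k - 8)/2)*k) - 3*(-1/7) = (k**2 + (2*(1/2)*(4 + k))*k) + 3/7 = (k**2 + (4 + k)*k) + 3/7 = (k**2 + k*(4 + k)) + 3/7 = 3/7 + k**2 + k*(4 + k))
17 + (-6*6)*Z(-1 - 1*5) = 17 + (-6*6)*(3/7 + 2*(-1 - 1*5)**2 + 4*(-1 - 1*5)) = 17 - 36*(3/7 + 2*(-1 - 5)**2 + 4*(-1 - 5)) = 17 - 36*(3/7 + 2*(-6)**2 + 4*(-6)) = 17 - 36*(3/7 + 2*36 - 24) = 17 - 36*(3/7 + 72 - 24) = 17 - 36*339/7 = 17 - 12204/7 = -12085/7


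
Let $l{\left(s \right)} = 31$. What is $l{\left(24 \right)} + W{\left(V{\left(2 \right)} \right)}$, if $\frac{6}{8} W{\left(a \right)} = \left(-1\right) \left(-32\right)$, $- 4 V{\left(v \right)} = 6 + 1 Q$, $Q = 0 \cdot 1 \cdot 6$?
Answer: $\frac{221}{3} \approx 73.667$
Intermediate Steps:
$Q = 0$ ($Q = 0 \cdot 6 = 0$)
$V{\left(v \right)} = - \frac{3}{2}$ ($V{\left(v \right)} = - \frac{6 + 1 \cdot 0}{4} = - \frac{6 + 0}{4} = \left(- \frac{1}{4}\right) 6 = - \frac{3}{2}$)
$W{\left(a \right)} = \frac{128}{3}$ ($W{\left(a \right)} = \frac{4 \left(\left(-1\right) \left(-32\right)\right)}{3} = \frac{4}{3} \cdot 32 = \frac{128}{3}$)
$l{\left(24 \right)} + W{\left(V{\left(2 \right)} \right)} = 31 + \frac{128}{3} = \frac{221}{3}$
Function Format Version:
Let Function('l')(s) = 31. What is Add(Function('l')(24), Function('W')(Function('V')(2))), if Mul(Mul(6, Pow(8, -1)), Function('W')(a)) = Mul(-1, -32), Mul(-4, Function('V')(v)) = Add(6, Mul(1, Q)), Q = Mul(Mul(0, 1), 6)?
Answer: Rational(221, 3) ≈ 73.667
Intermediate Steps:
Q = 0 (Q = Mul(0, 6) = 0)
Function('V')(v) = Rational(-3, 2) (Function('V')(v) = Mul(Rational(-1, 4), Add(6, Mul(1, 0))) = Mul(Rational(-1, 4), Add(6, 0)) = Mul(Rational(-1, 4), 6) = Rational(-3, 2))
Function('W')(a) = Rational(128, 3) (Function('W')(a) = Mul(Rational(4, 3), Mul(-1, -32)) = Mul(Rational(4, 3), 32) = Rational(128, 3))
Add(Function('l')(24), Function('W')(Function('V')(2))) = Add(31, Rational(128, 3)) = Rational(221, 3)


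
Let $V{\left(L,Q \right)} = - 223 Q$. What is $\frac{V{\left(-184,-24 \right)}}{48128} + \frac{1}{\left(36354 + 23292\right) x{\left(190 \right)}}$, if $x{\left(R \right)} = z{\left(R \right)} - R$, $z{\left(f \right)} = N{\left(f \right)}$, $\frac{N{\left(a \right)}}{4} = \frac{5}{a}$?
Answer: $\frac{8998158593}{80916240768} \approx 0.1112$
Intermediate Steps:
$N{\left(a \right)} = \frac{20}{a}$ ($N{\left(a \right)} = 4 \frac{5}{a} = \frac{20}{a}$)
$z{\left(f \right)} = \frac{20}{f}$
$x{\left(R \right)} = - R + \frac{20}{R}$ ($x{\left(R \right)} = \frac{20}{R} - R = - R + \frac{20}{R}$)
$\frac{V{\left(-184,-24 \right)}}{48128} + \frac{1}{\left(36354 + 23292\right) x{\left(190 \right)}} = \frac{\left(-223\right) \left(-24\right)}{48128} + \frac{1}{\left(36354 + 23292\right) \left(\left(-1\right) 190 + \frac{20}{190}\right)} = 5352 \cdot \frac{1}{48128} + \frac{1}{59646 \left(-190 + 20 \cdot \frac{1}{190}\right)} = \frac{669}{6016} + \frac{1}{59646 \left(-190 + \frac{2}{19}\right)} = \frac{669}{6016} + \frac{1}{59646 \left(- \frac{3608}{19}\right)} = \frac{669}{6016} + \frac{1}{59646} \left(- \frac{19}{3608}\right) = \frac{669}{6016} - \frac{19}{215202768} = \frac{8998158593}{80916240768}$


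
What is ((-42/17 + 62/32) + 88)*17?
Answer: 23791/16 ≈ 1486.9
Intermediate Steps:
((-42/17 + 62/32) + 88)*17 = ((-42*1/17 + 62*(1/32)) + 88)*17 = ((-42/17 + 31/16) + 88)*17 = (-145/272 + 88)*17 = (23791/272)*17 = 23791/16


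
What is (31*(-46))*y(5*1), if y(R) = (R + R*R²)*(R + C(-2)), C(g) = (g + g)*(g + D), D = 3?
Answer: -185380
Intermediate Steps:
C(g) = 2*g*(3 + g) (C(g) = (g + g)*(g + 3) = (2*g)*(3 + g) = 2*g*(3 + g))
y(R) = (-4 + R)*(R + R³) (y(R) = (R + R*R²)*(R + 2*(-2)*(3 - 2)) = (R + R³)*(R + 2*(-2)*1) = (R + R³)*(R - 4) = (R + R³)*(-4 + R) = (-4 + R)*(R + R³))
(31*(-46))*y(5*1) = (31*(-46))*((5*1)*(-4 + 5*1 + (5*1)³ - 4*(5*1)²)) = -7130*(-4 + 5 + 5³ - 4*5²) = -7130*(-4 + 5 + 125 - 4*25) = -7130*(-4 + 5 + 125 - 100) = -7130*26 = -1426*130 = -185380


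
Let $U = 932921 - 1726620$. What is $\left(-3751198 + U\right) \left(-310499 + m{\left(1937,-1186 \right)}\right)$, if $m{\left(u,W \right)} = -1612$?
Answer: $1418512347567$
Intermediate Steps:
$U = -793699$
$\left(-3751198 + U\right) \left(-310499 + m{\left(1937,-1186 \right)}\right) = \left(-3751198 - 793699\right) \left(-310499 - 1612\right) = \left(-4544897\right) \left(-312111\right) = 1418512347567$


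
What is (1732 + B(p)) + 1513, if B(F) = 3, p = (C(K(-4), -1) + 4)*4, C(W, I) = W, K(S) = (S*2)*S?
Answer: 3248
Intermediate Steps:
K(S) = 2*S**2 (K(S) = (2*S)*S = 2*S**2)
p = 144 (p = (2*(-4)**2 + 4)*4 = (2*16 + 4)*4 = (32 + 4)*4 = 36*4 = 144)
(1732 + B(p)) + 1513 = (1732 + 3) + 1513 = 1735 + 1513 = 3248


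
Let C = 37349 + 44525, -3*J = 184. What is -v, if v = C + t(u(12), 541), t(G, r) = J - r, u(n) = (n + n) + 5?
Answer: -243815/3 ≈ -81272.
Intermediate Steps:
J = -184/3 (J = -1/3*184 = -184/3 ≈ -61.333)
u(n) = 5 + 2*n (u(n) = 2*n + 5 = 5 + 2*n)
t(G, r) = -184/3 - r
C = 81874
v = 243815/3 (v = 81874 + (-184/3 - 1*541) = 81874 + (-184/3 - 541) = 81874 - 1807/3 = 243815/3 ≈ 81272.)
-v = -1*243815/3 = -243815/3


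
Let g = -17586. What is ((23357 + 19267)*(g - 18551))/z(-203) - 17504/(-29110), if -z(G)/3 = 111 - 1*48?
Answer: 2491013213552/305655 ≈ 8.1498e+6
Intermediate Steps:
z(G) = -189 (z(G) = -3*(111 - 1*48) = -3*(111 - 48) = -3*63 = -189)
((23357 + 19267)*(g - 18551))/z(-203) - 17504/(-29110) = ((23357 + 19267)*(-17586 - 18551))/(-189) - 17504/(-29110) = (42624*(-36137))*(-1/189) - 17504*(-1/29110) = -1540303488*(-1/189) + 8752/14555 = 171144832/21 + 8752/14555 = 2491013213552/305655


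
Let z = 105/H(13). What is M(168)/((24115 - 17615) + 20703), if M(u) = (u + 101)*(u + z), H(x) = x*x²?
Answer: 99315069/59764991 ≈ 1.6618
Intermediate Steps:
H(x) = x³
z = 105/2197 (z = 105/(13³) = 105/2197 ≈ 0.047792)
M(u) = (101 + u)*(105/2197 + u) (M(u) = (u + 101)*(u + 105/2197) = (101 + u)*(105/2197 + u))
M(168)/((24115 - 17615) + 20703) = (10605/2197 + 168² + (222002/2197)*168)/((24115 - 17615) + 20703) = (10605/2197 + 28224 + 37296336/2197)/(6500 + 20703) = (99315069/2197)/27203 = (99315069/2197)*(1/27203) = 99315069/59764991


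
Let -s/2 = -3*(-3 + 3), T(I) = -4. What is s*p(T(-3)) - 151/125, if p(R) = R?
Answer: -151/125 ≈ -1.2080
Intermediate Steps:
s = 0 (s = -(-6)*(-3 + 3) = -(-6)*0 = -2*0 = 0)
s*p(T(-3)) - 151/125 = 0*(-4) - 151/125 = 0 - 151*1/125 = 0 - 151/125 = -151/125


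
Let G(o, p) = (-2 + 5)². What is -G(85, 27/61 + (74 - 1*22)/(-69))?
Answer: -9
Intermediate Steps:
G(o, p) = 9 (G(o, p) = 3² = 9)
-G(85, 27/61 + (74 - 1*22)/(-69)) = -1*9 = -9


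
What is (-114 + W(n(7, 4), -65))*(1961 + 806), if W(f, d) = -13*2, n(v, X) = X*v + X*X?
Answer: -387380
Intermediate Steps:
n(v, X) = X² + X*v (n(v, X) = X*v + X² = X² + X*v)
W(f, d) = -26
(-114 + W(n(7, 4), -65))*(1961 + 806) = (-114 - 26)*(1961 + 806) = -140*2767 = -387380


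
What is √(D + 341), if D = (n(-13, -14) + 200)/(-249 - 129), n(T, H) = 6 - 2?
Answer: √150143/21 ≈ 18.452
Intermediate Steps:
n(T, H) = 4
D = -34/63 (D = (4 + 200)/(-249 - 129) = 204/(-378) = 204*(-1/378) = -34/63 ≈ -0.53968)
√(D + 341) = √(-34/63 + 341) = √(21449/63) = √150143/21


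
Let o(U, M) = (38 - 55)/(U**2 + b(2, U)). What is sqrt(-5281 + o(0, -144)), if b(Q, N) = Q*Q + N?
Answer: 27*I*sqrt(29)/2 ≈ 72.7*I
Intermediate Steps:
b(Q, N) = N + Q**2 (b(Q, N) = Q**2 + N = N + Q**2)
o(U, M) = -17/(4 + U + U**2) (o(U, M) = (38 - 55)/(U**2 + (U + 2**2)) = -17/(U**2 + (U + 4)) = -17/(U**2 + (4 + U)) = -17/(4 + U + U**2))
sqrt(-5281 + o(0, -144)) = sqrt(-5281 - 17/(4 + 0 + 0**2)) = sqrt(-5281 - 17/(4 + 0 + 0)) = sqrt(-5281 - 17/4) = sqrt(-21141/4) = 27*I*sqrt(29)/2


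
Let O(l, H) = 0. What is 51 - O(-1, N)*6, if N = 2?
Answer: 51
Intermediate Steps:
51 - O(-1, N)*6 = 51 - 0*6 = 51 - 1*0 = 51 + 0 = 51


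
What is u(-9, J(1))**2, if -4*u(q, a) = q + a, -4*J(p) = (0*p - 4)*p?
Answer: 4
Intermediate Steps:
J(p) = p (J(p) = -(0*p - 4)*p/4 = -(0 - 4)*p/4 = -(-1)*p = p)
u(q, a) = -a/4 - q/4 (u(q, a) = -(q + a)/4 = -(a + q)/4 = -a/4 - q/4)
u(-9, J(1))**2 = (-1/4*1 - 1/4*(-9))**2 = (-1/4 + 9/4)**2 = 2**2 = 4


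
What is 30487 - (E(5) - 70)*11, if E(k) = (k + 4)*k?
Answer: 30762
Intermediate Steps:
E(k) = k*(4 + k) (E(k) = (4 + k)*k = k*(4 + k))
30487 - (E(5) - 70)*11 = 30487 - (5*(4 + 5) - 70)*11 = 30487 - (5*9 - 70)*11 = 30487 - (45 - 70)*11 = 30487 - (-25)*11 = 30487 - 1*(-275) = 30487 + 275 = 30762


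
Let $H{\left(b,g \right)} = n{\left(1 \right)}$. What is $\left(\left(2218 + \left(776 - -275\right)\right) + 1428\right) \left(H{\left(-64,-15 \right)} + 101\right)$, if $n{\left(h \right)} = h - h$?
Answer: $474397$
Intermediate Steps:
$n{\left(h \right)} = 0$
$H{\left(b,g \right)} = 0$
$\left(\left(2218 + \left(776 - -275\right)\right) + 1428\right) \left(H{\left(-64,-15 \right)} + 101\right) = \left(\left(2218 + \left(776 - -275\right)\right) + 1428\right) \left(0 + 101\right) = \left(\left(2218 + \left(776 + 275\right)\right) + 1428\right) 101 = \left(\left(2218 + 1051\right) + 1428\right) 101 = \left(3269 + 1428\right) 101 = 4697 \cdot 101 = 474397$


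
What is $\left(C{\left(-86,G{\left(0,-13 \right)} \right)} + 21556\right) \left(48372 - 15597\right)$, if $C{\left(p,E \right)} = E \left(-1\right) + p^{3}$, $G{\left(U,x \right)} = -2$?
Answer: $-20140171950$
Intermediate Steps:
$C{\left(p,E \right)} = p^{3} - E$ ($C{\left(p,E \right)} = - E + p^{3} = p^{3} - E$)
$\left(C{\left(-86,G{\left(0,-13 \right)} \right)} + 21556\right) \left(48372 - 15597\right) = \left(\left(\left(-86\right)^{3} - -2\right) + 21556\right) \left(48372 - 15597\right) = \left(\left(-636056 + 2\right) + 21556\right) 32775 = \left(-636054 + 21556\right) 32775 = \left(-614498\right) 32775 = -20140171950$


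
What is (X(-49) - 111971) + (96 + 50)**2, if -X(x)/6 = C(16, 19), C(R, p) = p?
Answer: -90769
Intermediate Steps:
X(x) = -114 (X(x) = -6*19 = -114)
(X(-49) - 111971) + (96 + 50)**2 = (-114 - 111971) + (96 + 50)**2 = -112085 + 146**2 = -112085 + 21316 = -90769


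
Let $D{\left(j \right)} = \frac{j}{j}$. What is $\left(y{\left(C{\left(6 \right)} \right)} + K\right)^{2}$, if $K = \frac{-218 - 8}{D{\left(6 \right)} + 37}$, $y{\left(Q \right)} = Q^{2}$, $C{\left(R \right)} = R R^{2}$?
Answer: $\frac{785618095201}{361} \approx 2.1762 \cdot 10^{9}$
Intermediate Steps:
$C{\left(R \right)} = R^{3}$
$D{\left(j \right)} = 1$
$K = - \frac{113}{19}$ ($K = \frac{-218 - 8}{1 + 37} = - \frac{226}{38} = \left(-226\right) \frac{1}{38} = - \frac{113}{19} \approx -5.9474$)
$\left(y{\left(C{\left(6 \right)} \right)} + K\right)^{2} = \left(\left(6^{3}\right)^{2} - \frac{113}{19}\right)^{2} = \left(216^{2} - \frac{113}{19}\right)^{2} = \left(46656 - \frac{113}{19}\right)^{2} = \left(\frac{886351}{19}\right)^{2} = \frac{785618095201}{361}$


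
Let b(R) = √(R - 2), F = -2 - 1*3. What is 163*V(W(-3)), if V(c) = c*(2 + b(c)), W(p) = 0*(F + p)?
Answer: 0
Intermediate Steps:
F = -5 (F = -2 - 3 = -5)
b(R) = √(-2 + R)
W(p) = 0 (W(p) = 0*(-5 + p) = 0)
V(c) = c*(2 + √(-2 + c))
163*V(W(-3)) = 163*(0*(2 + √(-2 + 0))) = 163*(0*(2 + √(-2))) = 163*(0*(2 + I*√2)) = 163*0 = 0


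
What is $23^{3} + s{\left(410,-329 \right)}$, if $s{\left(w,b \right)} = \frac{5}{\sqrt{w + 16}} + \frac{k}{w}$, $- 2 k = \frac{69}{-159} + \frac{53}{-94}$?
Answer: $\frac{49705120051}{4085240} + \frac{5 \sqrt{426}}{426} \approx 12167.0$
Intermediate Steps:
$k = \frac{4971}{9964}$ ($k = - \frac{\frac{69}{-159} + \frac{53}{-94}}{2} = - \frac{69 \left(- \frac{1}{159}\right) + 53 \left(- \frac{1}{94}\right)}{2} = - \frac{- \frac{23}{53} - \frac{53}{94}}{2} = \left(- \frac{1}{2}\right) \left(- \frac{4971}{4982}\right) = \frac{4971}{9964} \approx 0.4989$)
$s{\left(w,b \right)} = \frac{5}{\sqrt{16 + w}} + \frac{4971}{9964 w}$ ($s{\left(w,b \right)} = \frac{5}{\sqrt{w + 16}} + \frac{4971}{9964 w} = \frac{5}{\sqrt{16 + w}} + \frac{4971}{9964 w}$)
$23^{3} + s{\left(410,-329 \right)} = 23^{3} + \left(\frac{5}{\sqrt{16 + 410}} + \frac{4971}{9964 \cdot 410}\right) = 12167 + \left(\frac{5}{\sqrt{426}} + \frac{4971}{9964} \cdot \frac{1}{410}\right) = 12167 + \left(5 \frac{\sqrt{426}}{426} + \frac{4971}{4085240}\right) = 12167 + \left(\frac{5 \sqrt{426}}{426} + \frac{4971}{4085240}\right) = 12167 + \left(\frac{4971}{4085240} + \frac{5 \sqrt{426}}{426}\right) = \frac{49705120051}{4085240} + \frac{5 \sqrt{426}}{426}$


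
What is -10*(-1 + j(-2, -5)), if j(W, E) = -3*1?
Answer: 40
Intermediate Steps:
j(W, E) = -3
-10*(-1 + j(-2, -5)) = -10*(-1 - 3) = -10*(-4) = 40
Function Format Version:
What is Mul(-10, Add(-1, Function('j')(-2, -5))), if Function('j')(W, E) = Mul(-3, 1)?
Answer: 40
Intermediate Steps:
Function('j')(W, E) = -3
Mul(-10, Add(-1, Function('j')(-2, -5))) = Mul(-10, Add(-1, -3)) = Mul(-10, -4) = 40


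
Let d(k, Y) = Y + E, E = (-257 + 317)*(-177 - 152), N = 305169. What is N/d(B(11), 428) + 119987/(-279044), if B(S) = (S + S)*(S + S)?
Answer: -21868191845/1347224432 ≈ -16.232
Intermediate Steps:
B(S) = 4*S² (B(S) = (2*S)*(2*S) = 4*S²)
E = -19740 (E = 60*(-329) = -19740)
d(k, Y) = -19740 + Y (d(k, Y) = Y - 19740 = -19740 + Y)
N/d(B(11), 428) + 119987/(-279044) = 305169/(-19740 + 428) + 119987/(-279044) = 305169/(-19312) + 119987*(-1/279044) = 305169*(-1/19312) - 119987/279044 = -305169/19312 - 119987/279044 = -21868191845/1347224432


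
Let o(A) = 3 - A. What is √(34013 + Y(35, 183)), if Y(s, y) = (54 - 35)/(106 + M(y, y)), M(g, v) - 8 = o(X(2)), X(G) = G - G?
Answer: 2*√12933505/39 ≈ 184.43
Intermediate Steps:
X(G) = 0
M(g, v) = 11 (M(g, v) = 8 + (3 - 1*0) = 8 + (3 + 0) = 8 + 3 = 11)
Y(s, y) = 19/117 (Y(s, y) = (54 - 35)/(106 + 11) = 19/117)
√(34013 + Y(35, 183)) = √(34013 + 19/117) = √(3979540/117) = 2*√12933505/39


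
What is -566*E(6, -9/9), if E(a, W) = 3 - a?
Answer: 1698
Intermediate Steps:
-566*E(6, -9/9) = -566*(3 - 1*6) = -566*(3 - 6) = -566*(-3) = 1698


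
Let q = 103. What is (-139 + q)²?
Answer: 1296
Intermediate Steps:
(-139 + q)² = (-139 + 103)² = (-36)² = 1296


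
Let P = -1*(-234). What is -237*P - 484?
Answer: -55942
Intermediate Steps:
P = 234
-237*P - 484 = -237*234 - 484 = -55458 - 484 = -55942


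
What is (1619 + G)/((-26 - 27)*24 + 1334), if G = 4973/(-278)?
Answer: 445109/17236 ≈ 25.824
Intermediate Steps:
G = -4973/278 (G = 4973*(-1/278) = -4973/278 ≈ -17.888)
(1619 + G)/((-26 - 27)*24 + 1334) = (1619 - 4973/278)/((-26 - 27)*24 + 1334) = 445109/(278*(-53*24 + 1334)) = 445109/(278*(-1272 + 1334)) = (445109/278)/62 = (445109/278)*(1/62) = 445109/17236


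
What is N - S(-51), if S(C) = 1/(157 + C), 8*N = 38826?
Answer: 1028887/212 ≈ 4853.2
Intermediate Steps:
N = 19413/4 (N = (1/8)*38826 = 19413/4 ≈ 4853.3)
N - S(-51) = 19413/4 - 1/(157 - 51) = 19413/4 - 1/106 = 1028887/212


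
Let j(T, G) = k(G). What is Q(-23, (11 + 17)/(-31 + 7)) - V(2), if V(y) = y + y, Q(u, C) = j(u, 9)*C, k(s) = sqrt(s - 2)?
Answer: -4 - 7*sqrt(7)/6 ≈ -7.0867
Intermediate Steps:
k(s) = sqrt(-2 + s)
j(T, G) = sqrt(-2 + G)
Q(u, C) = C*sqrt(7) (Q(u, C) = sqrt(-2 + 9)*C = sqrt(7)*C = C*sqrt(7))
V(y) = 2*y
Q(-23, (11 + 17)/(-31 + 7)) - V(2) = ((11 + 17)/(-31 + 7))*sqrt(7) - 2*2 = (28/(-24))*sqrt(7) - 1*4 = (28*(-1/24))*sqrt(7) - 4 = -7*sqrt(7)/6 - 4 = -4 - 7*sqrt(7)/6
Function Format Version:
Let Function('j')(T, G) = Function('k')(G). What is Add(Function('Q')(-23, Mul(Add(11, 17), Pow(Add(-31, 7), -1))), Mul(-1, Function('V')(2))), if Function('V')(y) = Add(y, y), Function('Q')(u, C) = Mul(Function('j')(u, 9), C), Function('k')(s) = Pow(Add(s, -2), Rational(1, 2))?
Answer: Add(-4, Mul(Rational(-7, 6), Pow(7, Rational(1, 2)))) ≈ -7.0867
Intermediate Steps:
Function('k')(s) = Pow(Add(-2, s), Rational(1, 2))
Function('j')(T, G) = Pow(Add(-2, G), Rational(1, 2))
Function('Q')(u, C) = Mul(C, Pow(7, Rational(1, 2))) (Function('Q')(u, C) = Mul(Pow(Add(-2, 9), Rational(1, 2)), C) = Mul(Pow(7, Rational(1, 2)), C) = Mul(C, Pow(7, Rational(1, 2))))
Function('V')(y) = Mul(2, y)
Add(Function('Q')(-23, Mul(Add(11, 17), Pow(Add(-31, 7), -1))), Mul(-1, Function('V')(2))) = Add(Mul(Mul(Add(11, 17), Pow(Add(-31, 7), -1)), Pow(7, Rational(1, 2))), Mul(-1, Mul(2, 2))) = Add(Mul(Mul(28, Pow(-24, -1)), Pow(7, Rational(1, 2))), Mul(-1, 4)) = Add(Mul(Mul(28, Rational(-1, 24)), Pow(7, Rational(1, 2))), -4) = Add(Mul(Rational(-7, 6), Pow(7, Rational(1, 2))), -4) = Add(-4, Mul(Rational(-7, 6), Pow(7, Rational(1, 2))))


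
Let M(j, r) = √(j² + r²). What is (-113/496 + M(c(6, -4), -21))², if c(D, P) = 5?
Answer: 114656225/246016 - 113*√466/248 ≈ 456.22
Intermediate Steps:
(-113/496 + M(c(6, -4), -21))² = (-113/496 + √(5² + (-21)²))² = (-113*1/496 + √(25 + 441))² = (-113/496 + √466)²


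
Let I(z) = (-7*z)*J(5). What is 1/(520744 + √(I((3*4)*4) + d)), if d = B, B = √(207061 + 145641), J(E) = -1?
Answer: 1/(520744 + √(336 + 7*√7198)) ≈ 1.9202e-6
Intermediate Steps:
B = 7*√7198 (B = √352702 = 7*√7198 ≈ 593.89)
d = 7*√7198 ≈ 593.89
I(z) = 7*z (I(z) = -7*z*(-1) = 7*z)
1/(520744 + √(I((3*4)*4) + d)) = 1/(520744 + √(7*((3*4)*4) + 7*√7198)) = 1/(520744 + √(7*(12*4) + 7*√7198)) = 1/(520744 + √(7*48 + 7*√7198)) = 1/(520744 + √(336 + 7*√7198))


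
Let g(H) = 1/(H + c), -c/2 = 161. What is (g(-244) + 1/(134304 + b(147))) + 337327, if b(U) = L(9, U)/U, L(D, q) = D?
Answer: 1256471836453553/3724788834 ≈ 3.3733e+5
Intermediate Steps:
c = -322 (c = -2*161 = -322)
b(U) = 9/U
g(H) = 1/(-322 + H) (g(H) = 1/(H - 322) = 1/(-322 + H))
(g(-244) + 1/(134304 + b(147))) + 337327 = (1/(-322 - 244) + 1/(134304 + 9/147)) + 337327 = (1/(-566) + 1/(134304 + 9*(1/147))) + 337327 = (-1/566 + 1/(134304 + 3/49)) + 337327 = (-1/566 + 1/(6580899/49)) + 337327 = (-1/566 + 49/6580899) + 337327 = -6553165/3724788834 + 337327 = 1256471836453553/3724788834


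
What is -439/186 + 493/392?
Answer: -40195/36456 ≈ -1.1026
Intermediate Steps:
-439/186 + 493/392 = -40195/36456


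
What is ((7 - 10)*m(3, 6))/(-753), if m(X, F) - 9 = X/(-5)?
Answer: 42/1255 ≈ 0.033466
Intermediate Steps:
m(X, F) = 9 - X/5 (m(X, F) = 9 + X/(-5) = 9 + X*(-⅕) = 9 - X/5)
((7 - 10)*m(3, 6))/(-753) = ((7 - 10)*(9 - ⅕*3))/(-753) = -3*(9 - ⅗)*(-1/753) = -3*42/5*(-1/753) = -126/5*(-1/753) = 42/1255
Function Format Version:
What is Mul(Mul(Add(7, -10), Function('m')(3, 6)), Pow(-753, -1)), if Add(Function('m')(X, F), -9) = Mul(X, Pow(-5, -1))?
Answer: Rational(42, 1255) ≈ 0.033466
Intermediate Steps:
Function('m')(X, F) = Add(9, Mul(Rational(-1, 5), X)) (Function('m')(X, F) = Add(9, Mul(X, Pow(-5, -1))) = Add(9, Mul(X, Rational(-1, 5))) = Add(9, Mul(Rational(-1, 5), X)))
Mul(Mul(Add(7, -10), Function('m')(3, 6)), Pow(-753, -1)) = Mul(Mul(Add(7, -10), Add(9, Mul(Rational(-1, 5), 3))), Pow(-753, -1)) = Mul(Mul(-3, Add(9, Rational(-3, 5))), Rational(-1, 753)) = Mul(Mul(-3, Rational(42, 5)), Rational(-1, 753)) = Mul(Rational(-126, 5), Rational(-1, 753)) = Rational(42, 1255)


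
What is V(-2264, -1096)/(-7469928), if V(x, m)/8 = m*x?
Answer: -2481344/933741 ≈ -2.6574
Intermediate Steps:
V(x, m) = 8*m*x (V(x, m) = 8*(m*x) = 8*m*x)
V(-2264, -1096)/(-7469928) = (8*(-1096)*(-2264))/(-7469928) = 19850752*(-1/7469928) = -2481344/933741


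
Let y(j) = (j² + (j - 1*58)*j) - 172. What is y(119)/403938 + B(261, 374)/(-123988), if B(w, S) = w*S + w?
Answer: -18450467363/25041732372 ≈ -0.73679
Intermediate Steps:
B(w, S) = w + S*w (B(w, S) = S*w + w = w + S*w)
y(j) = -172 + j² + j*(-58 + j) (y(j) = (j² + (j - 58)*j) - 172 = (j² + (-58 + j)*j) - 172 = (j² + j*(-58 + j)) - 172 = -172 + j² + j*(-58 + j))
y(119)/403938 + B(261, 374)/(-123988) = (-172 - 58*119 + 2*119²)/403938 + (261*(1 + 374))/(-123988) = (-172 - 6902 + 2*14161)*(1/403938) + (261*375)*(-1/123988) = (-172 - 6902 + 28322)*(1/403938) + 97875*(-1/123988) = 21248*(1/403938) - 97875/123988 = 10624/201969 - 97875/123988 = -18450467363/25041732372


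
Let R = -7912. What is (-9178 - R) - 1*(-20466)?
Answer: 19200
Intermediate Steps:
(-9178 - R) - 1*(-20466) = (-9178 - 1*(-7912)) - 1*(-20466) = (-9178 + 7912) + 20466 = -1266 + 20466 = 19200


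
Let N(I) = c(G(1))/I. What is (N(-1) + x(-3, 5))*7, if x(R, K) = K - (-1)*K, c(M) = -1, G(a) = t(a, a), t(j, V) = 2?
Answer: 77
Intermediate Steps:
G(a) = 2
N(I) = -1/I
x(R, K) = 2*K (x(R, K) = K + K = 2*K)
(N(-1) + x(-3, 5))*7 = (-1/(-1) + 2*5)*7 = (-1*(-1) + 10)*7 = (1 + 10)*7 = 11*7 = 77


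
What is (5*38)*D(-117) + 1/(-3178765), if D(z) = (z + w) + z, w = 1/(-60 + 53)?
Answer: -989899208657/22251355 ≈ -44487.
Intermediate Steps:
w = -⅐ (w = 1/(-7) = -⅐ ≈ -0.14286)
D(z) = -⅐ + 2*z (D(z) = (z - ⅐) + z = (-⅐ + z) + z = -⅐ + 2*z)
(5*38)*D(-117) + 1/(-3178765) = (5*38)*(-⅐ + 2*(-117)) + 1/(-3178765) = 190*(-⅐ - 234) - 1/3178765 = 190*(-1639/7) - 1/3178765 = -311410/7 - 1/3178765 = -989899208657/22251355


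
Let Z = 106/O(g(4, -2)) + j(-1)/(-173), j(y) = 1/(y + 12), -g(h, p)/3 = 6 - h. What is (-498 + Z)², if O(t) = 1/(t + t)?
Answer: 11345518992721/3621409 ≈ 3.1329e+6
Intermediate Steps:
g(h, p) = -18 + 3*h (g(h, p) = -3*(6 - h) = -18 + 3*h)
j(y) = 1/(12 + y)
O(t) = 1/(2*t)
Z = -2420617/1903 (Z = 106/((1/(2*(-18 + 3*4)))) + 1/((12 - 1)*(-173)) = 106/((1/(2*(-18 + 12)))) - 1/173/11 = 106/(((½)/(-6))) + (1/11)*(-1/173) = 106/(((½)*(-⅙))) - 1/1903 = 106/(-1/12) - 1/1903 = 106*(-12) - 1/1903 = -1272 - 1/1903 = -2420617/1903 ≈ -1272.0)
(-498 + Z)² = (-498 - 2420617/1903)² = (-3368311/1903)² = 11345518992721/3621409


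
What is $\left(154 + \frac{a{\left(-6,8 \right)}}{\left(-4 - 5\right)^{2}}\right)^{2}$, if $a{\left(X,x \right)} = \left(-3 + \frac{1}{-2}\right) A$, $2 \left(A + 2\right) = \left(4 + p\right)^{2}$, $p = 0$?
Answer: $\frac{17230801}{729} \approx 23636.0$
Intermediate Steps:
$A = 6$ ($A = -2 + \frac{\left(4 + 0\right)^{2}}{2} = -2 + \frac{4^{2}}{2} = -2 + \frac{1}{2} \cdot 16 = -2 + 8 = 6$)
$a{\left(X,x \right)} = -21$ ($a{\left(X,x \right)} = \left(-3 + \frac{1}{-2}\right) 6 = \left(-3 - \frac{1}{2}\right) 6 = \left(- \frac{7}{2}\right) 6 = -21$)
$\left(154 + \frac{a{\left(-6,8 \right)}}{\left(-4 - 5\right)^{2}}\right)^{2} = \left(154 - \frac{21}{\left(-4 - 5\right)^{2}}\right)^{2} = \left(154 - \frac{21}{\left(-9\right)^{2}}\right)^{2} = \left(154 - \frac{21}{81}\right)^{2} = \left(154 - \frac{7}{27}\right)^{2} = \left(\frac{4151}{27}\right)^{2} = \frac{17230801}{729}$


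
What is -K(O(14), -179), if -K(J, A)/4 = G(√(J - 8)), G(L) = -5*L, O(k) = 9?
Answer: -20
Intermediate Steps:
K(J, A) = 20*√(-8 + J) (K(J, A) = -(-20)*√(J - 8) = -(-20)*√(-8 + J) = 20*√(-8 + J))
-K(O(14), -179) = -20*√(-8 + 9) = -20*√1 = -20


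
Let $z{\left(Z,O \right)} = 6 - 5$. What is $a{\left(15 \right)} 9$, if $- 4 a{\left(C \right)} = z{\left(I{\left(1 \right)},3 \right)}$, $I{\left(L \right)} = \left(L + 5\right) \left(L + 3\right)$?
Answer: $- \frac{9}{4} \approx -2.25$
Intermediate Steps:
$I{\left(L \right)} = \left(3 + L\right) \left(5 + L\right)$ ($I{\left(L \right)} = \left(5 + L\right) \left(3 + L\right) = \left(3 + L\right) \left(5 + L\right)$)
$z{\left(Z,O \right)} = 1$
$a{\left(C \right)} = - \frac{1}{4}$ ($a{\left(C \right)} = \left(- \frac{1}{4}\right) 1 = - \frac{1}{4}$)
$a{\left(15 \right)} 9 = \left(- \frac{1}{4}\right) 9 = - \frac{9}{4}$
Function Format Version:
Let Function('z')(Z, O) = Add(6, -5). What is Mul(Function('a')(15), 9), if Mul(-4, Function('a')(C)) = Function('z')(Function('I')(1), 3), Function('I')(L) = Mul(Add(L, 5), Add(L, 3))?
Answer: Rational(-9, 4) ≈ -2.2500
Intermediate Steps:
Function('I')(L) = Mul(Add(3, L), Add(5, L)) (Function('I')(L) = Mul(Add(5, L), Add(3, L)) = Mul(Add(3, L), Add(5, L)))
Function('z')(Z, O) = 1
Function('a')(C) = Rational(-1, 4) (Function('a')(C) = Mul(Rational(-1, 4), 1) = Rational(-1, 4))
Mul(Function('a')(15), 9) = Mul(Rational(-1, 4), 9) = Rational(-9, 4)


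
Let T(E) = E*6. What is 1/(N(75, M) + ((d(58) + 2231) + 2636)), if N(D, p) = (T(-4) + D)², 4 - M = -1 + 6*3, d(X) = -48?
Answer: 1/7420 ≈ 0.00013477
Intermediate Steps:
T(E) = 6*E
M = -13 (M = 4 - (-1 + 6*3) = 4 - (-1 + 18) = 4 - 1*17 = 4 - 17 = -13)
N(D, p) = (-24 + D)² (N(D, p) = (6*(-4) + D)² = (-24 + D)²)
1/(N(75, M) + ((d(58) + 2231) + 2636)) = 1/((-24 + 75)² + ((-48 + 2231) + 2636)) = 1/(51² + (2183 + 2636)) = 1/(2601 + 4819) = 1/7420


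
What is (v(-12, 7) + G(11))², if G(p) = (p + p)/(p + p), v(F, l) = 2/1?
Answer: 9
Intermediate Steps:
v(F, l) = 2 (v(F, l) = 2*1 = 2)
G(p) = 1 (G(p) = (2*p)/((2*p)) = (2*p)*(1/(2*p)) = 1)
(v(-12, 7) + G(11))² = (2 + 1)² = 3² = 9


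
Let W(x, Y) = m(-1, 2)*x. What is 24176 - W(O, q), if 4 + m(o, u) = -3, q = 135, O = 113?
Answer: 24967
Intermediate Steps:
m(o, u) = -7 (m(o, u) = -4 - 3 = -7)
W(x, Y) = -7*x
24176 - W(O, q) = 24176 - (-7)*113 = 24176 - 1*(-791) = 24176 + 791 = 24967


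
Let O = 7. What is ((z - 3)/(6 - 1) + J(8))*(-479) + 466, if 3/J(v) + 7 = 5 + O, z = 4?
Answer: 414/5 ≈ 82.800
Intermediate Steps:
J(v) = ⅗ (J(v) = 3/(-7 + (5 + 7)) = 3/(-7 + 12) = 3/5 = 3*(⅕) = ⅗)
((z - 3)/(6 - 1) + J(8))*(-479) + 466 = ((4 - 3)/(6 - 1) + ⅗)*(-479) + 466 = (1/5 + ⅗)*(-479) + 466 = (1*(⅕) + ⅗)*(-479) + 466 = (⅕ + ⅗)*(-479) + 466 = (⅘)*(-479) + 466 = -1916/5 + 466 = 414/5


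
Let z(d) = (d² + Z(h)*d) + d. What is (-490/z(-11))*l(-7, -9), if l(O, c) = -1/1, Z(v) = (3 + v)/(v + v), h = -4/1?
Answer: 3920/869 ≈ 4.5109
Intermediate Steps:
h = -4 (h = -4*1 = -4)
Z(v) = (3 + v)/(2*v) (Z(v) = (3 + v)/((2*v)) = (3 + v)*(1/(2*v)) = (3 + v)/(2*v))
z(d) = d² + 9*d/8 (z(d) = (d² + ((½)*(3 - 4)/(-4))*d) + d = (d² + ((½)*(-¼)*(-1))*d) + d = (d² + d/8) + d = d² + 9*d/8)
l(O, c) = -1 (l(O, c) = -1*1 = -1)
(-490/z(-11))*l(-7, -9) = -490*(-8/(11*(9 + 8*(-11))))*(-1) = -490*(-8/(11*(9 - 88)))*(-1) = -490/((⅛)*(-11)*(-79))*(-1) = -490/869/8*(-1) = -490*8/869*(-1) = -3920/869*(-1) = 3920/869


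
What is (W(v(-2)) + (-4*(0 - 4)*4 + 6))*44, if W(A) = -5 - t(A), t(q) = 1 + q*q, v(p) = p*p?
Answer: 2112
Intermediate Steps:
v(p) = p²
t(q) = 1 + q²
W(A) = -6 - A² (W(A) = -5 - (1 + A²) = -5 + (-1 - A²) = -6 - A²)
(W(v(-2)) + (-4*(0 - 4)*4 + 6))*44 = ((-6 - ((-2)²)²) + (-4*(0 - 4)*4 + 6))*44 = ((-6 - 1*4²) + (-(-16)*4 + 6))*44 = ((-6 - 1*16) + (-4*(-16) + 6))*44 = ((-6 - 16) + (64 + 6))*44 = (-22 + 70)*44 = 48*44 = 2112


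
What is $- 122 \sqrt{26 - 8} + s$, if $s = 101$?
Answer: $101 - 366 \sqrt{2} \approx -416.6$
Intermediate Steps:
$- 122 \sqrt{26 - 8} + s = - 122 \sqrt{26 - 8} + 101 = - 122 \sqrt{18} + 101 = - 122 \cdot 3 \sqrt{2} + 101 = - 366 \sqrt{2} + 101 = 101 - 366 \sqrt{2}$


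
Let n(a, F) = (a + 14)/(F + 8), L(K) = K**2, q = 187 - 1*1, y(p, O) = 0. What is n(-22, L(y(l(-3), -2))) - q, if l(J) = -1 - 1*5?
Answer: -187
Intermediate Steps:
l(J) = -6 (l(J) = -1 - 5 = -6)
q = 186 (q = 187 - 1 = 186)
n(a, F) = (14 + a)/(8 + F)
n(-22, L(y(l(-3), -2))) - q = (14 - 22)/(8 + 0**2) - 1*186 = -8/(8 + 0) - 186 = -8/8 - 186 = (1/8)*(-8) - 186 = -1 - 186 = -187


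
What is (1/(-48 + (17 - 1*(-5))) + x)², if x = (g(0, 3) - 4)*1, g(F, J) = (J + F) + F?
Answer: 729/676 ≈ 1.0784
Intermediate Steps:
g(F, J) = J + 2*F (g(F, J) = (F + J) + F = J + 2*F)
x = -1 (x = ((3 + 2*0) - 4)*1 = ((3 + 0) - 4)*1 = (3 - 4)*1 = -1*1 = -1)
(1/(-48 + (17 - 1*(-5))) + x)² = (1/(-48 + (17 - 1*(-5))) - 1)² = (1/(-48 + (17 + 5)) - 1)² = (1/(-48 + 22) - 1)² = (1/(-26) - 1)² = (-1/26 - 1)² = (-27/26)² = 729/676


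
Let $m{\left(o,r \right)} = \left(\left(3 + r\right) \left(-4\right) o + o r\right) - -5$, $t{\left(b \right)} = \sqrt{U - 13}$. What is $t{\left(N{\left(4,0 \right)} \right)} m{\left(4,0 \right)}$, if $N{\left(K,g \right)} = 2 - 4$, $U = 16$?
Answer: $- 43 \sqrt{3} \approx -74.478$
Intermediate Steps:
$N{\left(K,g \right)} = -2$ ($N{\left(K,g \right)} = 2 - 4 = -2$)
$t{\left(b \right)} = \sqrt{3}$ ($t{\left(b \right)} = \sqrt{16 - 13} = \sqrt{3}$)
$m{\left(o,r \right)} = 5 + o r + o \left(-12 - 4 r\right)$ ($m{\left(o,r \right)} = \left(\left(-12 - 4 r\right) o + o r\right) + 5 = \left(o \left(-12 - 4 r\right) + o r\right) + 5 = \left(o r + o \left(-12 - 4 r\right)\right) + 5 = 5 + o r + o \left(-12 - 4 r\right)$)
$t{\left(N{\left(4,0 \right)} \right)} m{\left(4,0 \right)} = \sqrt{3} \left(5 - 48 - 12 \cdot 0\right) = \sqrt{3} \left(5 - 48 + 0\right) = \sqrt{3} \left(-43\right) = - 43 \sqrt{3}$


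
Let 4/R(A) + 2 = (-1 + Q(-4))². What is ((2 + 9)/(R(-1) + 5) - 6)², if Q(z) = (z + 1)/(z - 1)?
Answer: 18769/4225 ≈ 4.4424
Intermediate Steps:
Q(z) = (1 + z)/(-1 + z)
R(A) = -50/23 (R(A) = 4/(-2 + (-1 + (1 - 4)/(-1 - 4))²) = 4/(-2 + (-1 - 3/(-5))²) = 4/(-2 + (-1 - ⅕*(-3))²) = 4/(-2 + (-1 + ⅗)²) = 4/(-2 + (-⅖)²) = 4/(-2 + 4/25) = 4/(-46/25) = 4*(-25/46) = -50/23)
((2 + 9)/(R(-1) + 5) - 6)² = ((2 + 9)/(-50/23 + 5) - 6)² = (11/(65/23) - 6)² = (11*(23/65) - 6)² = (253/65 - 6)² = (-137/65)² = 18769/4225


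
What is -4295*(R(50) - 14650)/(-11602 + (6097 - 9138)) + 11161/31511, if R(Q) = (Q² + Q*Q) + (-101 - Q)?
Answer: -147366823358/51268397 ≈ -2874.4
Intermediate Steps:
R(Q) = -101 - Q + 2*Q² (R(Q) = (Q² + Q²) + (-101 - Q) = 2*Q² + (-101 - Q) = -101 - Q + 2*Q²)
-4295*(R(50) - 14650)/(-11602 + (6097 - 9138)) + 11161/31511 = -4295*((-101 - 1*50 + 2*50²) - 14650)/(-11602 + (6097 - 9138)) + 11161/31511 = -4295*((-101 - 50 + 2*2500) - 14650)/(-11602 - 3041) + 11161*(1/31511) = -4295/((-14643/((-101 - 50 + 5000) - 14650))) + 11161/31511 = -4295/((-14643/(4849 - 14650))) + 11161/31511 = -4295/((-14643/(-9801))) + 11161/31511 = -4295/((-14643*(-1/9801))) + 11161/31511 = -4295/1627/1089 + 11161/31511 = -4295*1089/1627 + 11161/31511 = -4677255/1627 + 11161/31511 = -147366823358/51268397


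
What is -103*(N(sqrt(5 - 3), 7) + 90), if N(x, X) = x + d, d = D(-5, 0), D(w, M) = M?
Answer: -9270 - 103*sqrt(2) ≈ -9415.7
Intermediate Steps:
d = 0
N(x, X) = x (N(x, X) = x + 0 = x)
-103*(N(sqrt(5 - 3), 7) + 90) = -103*(sqrt(5 - 3) + 90) = -103*(sqrt(2) + 90) = -103*(90 + sqrt(2)) = -9270 - 103*sqrt(2)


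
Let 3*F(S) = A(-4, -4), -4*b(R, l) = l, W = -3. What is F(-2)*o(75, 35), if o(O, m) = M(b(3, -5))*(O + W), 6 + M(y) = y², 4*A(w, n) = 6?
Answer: -639/4 ≈ -159.75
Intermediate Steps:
A(w, n) = 3/2 (A(w, n) = (¼)*6 = 3/2)
b(R, l) = -l/4
F(S) = ½ (F(S) = (⅓)*(3/2) = ½)
M(y) = -6 + y²
o(O, m) = 213/16 - 71*O/16 (o(O, m) = (-6 + (-¼*(-5))²)*(O - 3) = (-6 + (5/4)²)*(-3 + O) = (-6 + 25/16)*(-3 + O) = -71*(-3 + O)/16 = 213/16 - 71*O/16)
F(-2)*o(75, 35) = (213/16 - 71/16*75)/2 = (213/16 - 5325/16)/2 = (½)*(-639/2) = -639/4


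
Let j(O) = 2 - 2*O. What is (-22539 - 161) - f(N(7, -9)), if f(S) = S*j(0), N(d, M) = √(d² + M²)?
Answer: -22700 - 2*√130 ≈ -22723.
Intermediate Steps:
N(d, M) = √(M² + d²)
f(S) = 2*S (f(S) = S*(2 - 2*0) = S*(2 + 0) = S*2 = 2*S)
(-22539 - 161) - f(N(7, -9)) = (-22539 - 161) - 2*√((-9)² + 7²) = -22700 - 2*√(81 + 49) = -22700 - 2*√130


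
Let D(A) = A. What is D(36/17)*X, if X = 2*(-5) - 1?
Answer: -396/17 ≈ -23.294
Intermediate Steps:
X = -11 (X = -10 - 1 = -11)
D(36/17)*X = (36/17)*(-11) = -396/17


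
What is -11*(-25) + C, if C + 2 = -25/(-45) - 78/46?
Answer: 56275/207 ≈ 271.86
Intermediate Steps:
C = -650/207 (C = -2 + (-25/(-45) - 78/46) = -2 + (-25*(-1/45) - 78*1/46) = -2 + (5/9 - 39/23) = -2 - 236/207 = -650/207 ≈ -3.1401)
-11*(-25) + C = -11*(-25) - 650/207 = 275 - 650/207 = 56275/207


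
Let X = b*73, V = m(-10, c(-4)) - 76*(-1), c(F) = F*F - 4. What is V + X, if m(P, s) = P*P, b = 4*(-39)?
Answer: -11212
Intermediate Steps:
b = -156
c(F) = -4 + F**2 (c(F) = F**2 - 4 = -4 + F**2)
m(P, s) = P**2
V = 176 (V = (-10)**2 - 76*(-1) = 100 + 76 = 176)
X = -11388 (X = -156*73 = -11388)
V + X = 176 - 11388 = -11212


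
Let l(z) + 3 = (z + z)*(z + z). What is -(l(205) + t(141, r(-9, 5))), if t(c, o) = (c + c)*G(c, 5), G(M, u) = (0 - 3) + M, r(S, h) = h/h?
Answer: -207013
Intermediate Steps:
r(S, h) = 1
G(M, u) = -3 + M
l(z) = -3 + 4*z² (l(z) = -3 + (z + z)*(z + z) = -3 + (2*z)*(2*z) = -3 + 4*z²)
t(c, o) = 2*c*(-3 + c) (t(c, o) = (c + c)*(-3 + c) = (2*c)*(-3 + c) = 2*c*(-3 + c))
-(l(205) + t(141, r(-9, 5))) = -((-3 + 4*205²) + 2*141*(-3 + 141)) = -((-3 + 4*42025) + 2*141*138) = -((-3 + 168100) + 38916) = -(168097 + 38916) = -1*207013 = -207013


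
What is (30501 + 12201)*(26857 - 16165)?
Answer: 456569784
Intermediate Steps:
(30501 + 12201)*(26857 - 16165) = 42702*10692 = 456569784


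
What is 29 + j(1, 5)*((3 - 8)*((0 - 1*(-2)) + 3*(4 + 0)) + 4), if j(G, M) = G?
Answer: -37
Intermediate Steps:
29 + j(1, 5)*((3 - 8)*((0 - 1*(-2)) + 3*(4 + 0)) + 4) = 29 + 1*((3 - 8)*((0 - 1*(-2)) + 3*(4 + 0)) + 4) = 29 + 1*(-5*((0 + 2) + 3*4) + 4) = 29 + 1*(-5*(2 + 12) + 4) = 29 + 1*(-5*14 + 4) = 29 + 1*(-70 + 4) = 29 + 1*(-66) = 29 - 66 = -37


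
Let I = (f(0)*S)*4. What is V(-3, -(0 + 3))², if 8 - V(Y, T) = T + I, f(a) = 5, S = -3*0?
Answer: 121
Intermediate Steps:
S = 0
I = 0 (I = (5*0)*4 = 0*4 = 0)
V(Y, T) = 8 - T (V(Y, T) = 8 - (T + 0) = 8 - T)
V(-3, -(0 + 3))² = (8 - (-1)*(0 + 3))² = (8 - (-1)*3)² = (8 - 1*(-3))² = (8 + 3)² = 11² = 121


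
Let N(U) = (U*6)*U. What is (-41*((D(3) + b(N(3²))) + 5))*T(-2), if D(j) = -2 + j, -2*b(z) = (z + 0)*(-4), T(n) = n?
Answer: 80196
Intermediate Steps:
N(U) = 6*U² (N(U) = (6*U)*U = 6*U²)
b(z) = 2*z (b(z) = -(z + 0)*(-4)/2 = -z*(-4)/2 = -(-2)*z = 2*z)
(-41*((D(3) + b(N(3²))) + 5))*T(-2) = -41*(((-2 + 3) + 2*(6*(3²)²)) + 5)*(-2) = -41*((1 + 2*(6*9²)) + 5)*(-2) = -41*((1 + 2*(6*81)) + 5)*(-2) = -41*((1 + 2*486) + 5)*(-2) = -41*((1 + 972) + 5)*(-2) = -41*(973 + 5)*(-2) = -41*978*(-2) = -40098*(-2) = 80196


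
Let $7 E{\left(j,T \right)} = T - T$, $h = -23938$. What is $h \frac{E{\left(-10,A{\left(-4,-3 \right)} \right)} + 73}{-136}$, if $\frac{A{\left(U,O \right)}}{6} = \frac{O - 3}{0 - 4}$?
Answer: $\frac{873737}{68} \approx 12849.0$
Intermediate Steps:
$A{\left(U,O \right)} = \frac{9}{2} - \frac{3 O}{2}$ ($A{\left(U,O \right)} = 6 \frac{O - 3}{0 - 4} = 6 \frac{-3 + O}{-4} = 6 \left(-3 + O\right) \left(- \frac{1}{4}\right) = 6 \left(\frac{3}{4} - \frac{O}{4}\right) = \frac{9}{2} - \frac{3 O}{2}$)
$E{\left(j,T \right)} = 0$ ($E{\left(j,T \right)} = \frac{T - T}{7} = \frac{1}{7} \cdot 0 = 0$)
$h \frac{E{\left(-10,A{\left(-4,-3 \right)} \right)} + 73}{-136} = - 23938 \frac{0 + 73}{-136} = - 23938 \cdot 73 \left(- \frac{1}{136}\right) = \left(-23938\right) \left(- \frac{73}{136}\right) = \frac{873737}{68}$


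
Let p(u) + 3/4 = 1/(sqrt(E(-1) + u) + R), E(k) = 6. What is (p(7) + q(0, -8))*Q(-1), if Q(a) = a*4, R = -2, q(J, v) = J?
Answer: 19/9 - 4*sqrt(13)/9 ≈ 0.50864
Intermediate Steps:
Q(a) = 4*a
p(u) = -3/4 + 1/(-2 + sqrt(6 + u)) (p(u) = -3/4 + 1/(sqrt(6 + u) - 2) = -3/4 + 1/(-2 + sqrt(6 + u)))
(p(7) + q(0, -8))*Q(-1) = ((10 - 3*sqrt(6 + 7))/(4*(-2 + sqrt(6 + 7))) + 0)*(4*(-1)) = ((10 - 3*sqrt(13))/(4*(-2 + sqrt(13))) + 0)*(-4) = ((10 - 3*sqrt(13))/(4*(-2 + sqrt(13))))*(-4) = -(10 - 3*sqrt(13))/(-2 + sqrt(13))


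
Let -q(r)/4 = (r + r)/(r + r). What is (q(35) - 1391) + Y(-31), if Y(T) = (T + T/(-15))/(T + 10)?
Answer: -62713/45 ≈ -1393.6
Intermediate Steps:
Y(T) = 14*T/(15*(10 + T)) (Y(T) = (T + T*(-1/15))/(10 + T) = (T - T/15)/(10 + T) = (14*T/15)/(10 + T) = 14*T/(15*(10 + T)))
q(r) = -4 (q(r) = -4*(r + r)/(r + r) = -4*2*r/(2*r) = -4*2*r*1/(2*r) = -4*1 = -4)
(q(35) - 1391) + Y(-31) = (-4 - 1391) + (14/15)*(-31)/(10 - 31) = -1395 + (14/15)*(-31)/(-21) = -1395 + (14/15)*(-31)*(-1/21) = -1395 + 62/45 = -62713/45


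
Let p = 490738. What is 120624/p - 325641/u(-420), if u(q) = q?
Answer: 26642512523/34351660 ≈ 775.58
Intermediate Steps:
120624/p - 325641/u(-420) = 120624/490738 - 325641/(-420) = 120624*(1/490738) - 325641*(-1/420) = 60312/245369 + 108547/140 = 26642512523/34351660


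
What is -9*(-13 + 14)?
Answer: -9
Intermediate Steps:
-9*(-13 + 14) = -9*1 = -9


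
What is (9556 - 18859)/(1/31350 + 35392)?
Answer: -291649050/1109539201 ≈ -0.26286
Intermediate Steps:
(9556 - 18859)/(1/31350 + 35392) = -9303/(1/31350 + 35392) = -9303/1109539201/31350 = -9303*31350/1109539201 = -291649050/1109539201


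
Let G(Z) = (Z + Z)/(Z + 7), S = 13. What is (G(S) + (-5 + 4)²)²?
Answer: 529/100 ≈ 5.2900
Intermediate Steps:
G(Z) = 2*Z/(7 + Z) (G(Z) = (2*Z)/(7 + Z) = 2*Z/(7 + Z))
(G(S) + (-5 + 4)²)² = (2*13/(7 + 13) + (-5 + 4)²)² = (2*13/20 + (-1)²)² = (2*13*(1/20) + 1)² = (13/10 + 1)² = (23/10)² = 529/100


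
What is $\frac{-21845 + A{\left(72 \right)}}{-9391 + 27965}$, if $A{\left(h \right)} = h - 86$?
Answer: $- \frac{21859}{18574} \approx -1.1769$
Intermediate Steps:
$A{\left(h \right)} = -86 + h$
$\frac{-21845 + A{\left(72 \right)}}{-9391 + 27965} = \frac{-21845 + \left(-86 + 72\right)}{-9391 + 27965} = \frac{-21845 - 14}{18574} = \left(-21859\right) \frac{1}{18574} = - \frac{21859}{18574}$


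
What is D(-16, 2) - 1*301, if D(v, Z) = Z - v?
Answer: -283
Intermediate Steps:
D(-16, 2) - 1*301 = (2 - 1*(-16)) - 1*301 = (2 + 16) - 301 = 18 - 301 = -283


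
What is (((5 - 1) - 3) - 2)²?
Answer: 1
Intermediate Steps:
(((5 - 1) - 3) - 2)² = ((4 - 3) - 2)² = (1 - 2)² = (-1)² = 1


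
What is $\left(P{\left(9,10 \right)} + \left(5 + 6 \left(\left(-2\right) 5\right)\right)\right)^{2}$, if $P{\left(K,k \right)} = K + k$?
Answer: $1296$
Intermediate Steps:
$\left(P{\left(9,10 \right)} + \left(5 + 6 \left(\left(-2\right) 5\right)\right)\right)^{2} = \left(\left(9 + 10\right) + \left(5 + 6 \left(\left(-2\right) 5\right)\right)\right)^{2} = \left(19 + \left(5 + 6 \left(-10\right)\right)\right)^{2} = \left(19 + \left(5 - 60\right)\right)^{2} = \left(19 - 55\right)^{2} = \left(-36\right)^{2} = 1296$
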